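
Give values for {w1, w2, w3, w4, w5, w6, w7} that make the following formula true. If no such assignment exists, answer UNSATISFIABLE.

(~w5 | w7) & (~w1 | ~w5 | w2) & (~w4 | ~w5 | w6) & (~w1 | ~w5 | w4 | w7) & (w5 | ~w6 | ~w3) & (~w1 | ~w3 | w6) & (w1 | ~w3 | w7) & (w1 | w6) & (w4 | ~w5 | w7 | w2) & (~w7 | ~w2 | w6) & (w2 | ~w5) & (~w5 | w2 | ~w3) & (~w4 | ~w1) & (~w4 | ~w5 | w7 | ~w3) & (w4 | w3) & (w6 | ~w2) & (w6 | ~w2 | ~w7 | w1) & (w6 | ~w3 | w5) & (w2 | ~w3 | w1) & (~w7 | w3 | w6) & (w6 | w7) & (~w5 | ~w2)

w1: 0; w2: 1; w3: 0; w4: 1; w5: 0; w6: 1; w7: 1

Case w5 = 0:
Case w6 = 1:
(~w3) alone gives w3 = 0.
(w4) alone gives w4 = 1.
(~w1) alone gives w1 = 0.
No clause remains; w2, w7 are free.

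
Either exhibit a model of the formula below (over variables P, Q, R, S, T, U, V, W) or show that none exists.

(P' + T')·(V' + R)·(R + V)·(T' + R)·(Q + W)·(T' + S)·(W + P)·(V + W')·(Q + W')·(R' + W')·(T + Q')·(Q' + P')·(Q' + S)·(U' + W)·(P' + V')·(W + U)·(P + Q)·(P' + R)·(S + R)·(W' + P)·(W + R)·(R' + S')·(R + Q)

Suppose P = 0.
(W) alone gives W = 1.
Now (W') is unsatisfied and unit — conflict.
Backtrack on P: now try P = 1.
(T') alone gives T = 0.
(Q') alone gives Q = 0.
(W) alone gives W = 1.
Now (W') is unsatisfied and unit — conflict.
Both values of P lead to a conflict.

UNSATISFIABLE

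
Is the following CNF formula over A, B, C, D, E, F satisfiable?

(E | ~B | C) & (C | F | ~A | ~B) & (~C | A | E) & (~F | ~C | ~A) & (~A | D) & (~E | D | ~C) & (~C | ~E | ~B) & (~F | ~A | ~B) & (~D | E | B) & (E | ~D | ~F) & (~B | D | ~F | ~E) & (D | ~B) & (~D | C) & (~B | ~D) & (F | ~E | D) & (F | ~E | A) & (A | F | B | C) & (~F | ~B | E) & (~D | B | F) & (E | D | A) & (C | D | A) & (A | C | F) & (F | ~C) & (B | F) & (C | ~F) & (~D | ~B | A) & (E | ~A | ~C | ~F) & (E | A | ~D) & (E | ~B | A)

Yes, satisfiable

Suppose A = 0.
Suppose C = 1.
(E) alone gives E = 1.
(D) alone gives D = 1.
(~B) alone gives B = 0.
(F) alone gives F = 1.
Every clause now holds.
A satisfying assignment: A=0, B=0, C=1, D=1, E=1, F=1.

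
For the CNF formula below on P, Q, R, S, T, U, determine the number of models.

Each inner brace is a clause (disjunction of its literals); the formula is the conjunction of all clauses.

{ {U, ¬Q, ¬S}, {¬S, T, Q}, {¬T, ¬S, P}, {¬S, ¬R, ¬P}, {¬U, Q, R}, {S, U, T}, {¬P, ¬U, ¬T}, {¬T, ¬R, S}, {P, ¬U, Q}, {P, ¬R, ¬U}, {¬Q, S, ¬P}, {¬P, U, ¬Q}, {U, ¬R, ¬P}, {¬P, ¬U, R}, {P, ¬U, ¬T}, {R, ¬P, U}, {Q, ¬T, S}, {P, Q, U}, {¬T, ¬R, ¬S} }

4

There are 2^6 = 64 truth assignments over (P, Q, R, S, T, U).
Split on S. With S = True, the clauses containing S are satisfied and ¬S drops from the rest; 1 of the 2^5 = 32 assignments to the other variables satisfy what remains.
With S = False, by the same count on the reduced clause set, 3 assignments work.
(One model: P=F, Q=T, R=F, S=F, T=F, U=T.)
Total: 1 + 3 = 4.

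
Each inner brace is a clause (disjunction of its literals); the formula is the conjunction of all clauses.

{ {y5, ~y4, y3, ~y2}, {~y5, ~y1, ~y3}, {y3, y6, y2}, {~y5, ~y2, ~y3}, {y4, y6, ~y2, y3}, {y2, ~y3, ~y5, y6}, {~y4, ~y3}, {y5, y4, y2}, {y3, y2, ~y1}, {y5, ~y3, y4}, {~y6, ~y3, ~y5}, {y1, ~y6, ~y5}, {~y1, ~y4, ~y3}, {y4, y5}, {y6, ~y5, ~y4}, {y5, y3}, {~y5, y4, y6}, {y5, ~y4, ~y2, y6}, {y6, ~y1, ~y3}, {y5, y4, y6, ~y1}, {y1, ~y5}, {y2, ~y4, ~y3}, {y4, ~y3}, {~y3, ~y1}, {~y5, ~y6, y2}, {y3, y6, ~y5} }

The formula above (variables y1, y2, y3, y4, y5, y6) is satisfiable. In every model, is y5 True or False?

Suppose y5 = 0.
From the singleton clause (y4), y4 = 1.
From the singleton clause (~y3), y3 = 0.
That conflicts with the unit clause (y3).
So every satisfying assignment has y5 = True.

True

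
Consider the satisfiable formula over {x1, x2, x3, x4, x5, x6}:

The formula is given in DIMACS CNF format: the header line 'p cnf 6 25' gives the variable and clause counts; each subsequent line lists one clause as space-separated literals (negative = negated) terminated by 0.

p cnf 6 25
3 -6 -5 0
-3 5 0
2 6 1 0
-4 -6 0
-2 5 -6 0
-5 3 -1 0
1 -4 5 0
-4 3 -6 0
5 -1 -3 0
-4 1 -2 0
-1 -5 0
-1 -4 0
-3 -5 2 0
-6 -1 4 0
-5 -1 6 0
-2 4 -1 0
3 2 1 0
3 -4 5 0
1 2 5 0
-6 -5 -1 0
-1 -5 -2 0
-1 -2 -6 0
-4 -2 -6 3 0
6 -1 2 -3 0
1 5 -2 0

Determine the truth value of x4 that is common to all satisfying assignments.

Suppose x4 = True.
The clause (¬x6) is unit, so x6 = False.
The clause (¬x1) is unit, so x1 = False.
The clause (x2) is unit, so x2 = True.
That conflicts with the unit clause (¬x2).
So every satisfying assignment has x4 = False.

False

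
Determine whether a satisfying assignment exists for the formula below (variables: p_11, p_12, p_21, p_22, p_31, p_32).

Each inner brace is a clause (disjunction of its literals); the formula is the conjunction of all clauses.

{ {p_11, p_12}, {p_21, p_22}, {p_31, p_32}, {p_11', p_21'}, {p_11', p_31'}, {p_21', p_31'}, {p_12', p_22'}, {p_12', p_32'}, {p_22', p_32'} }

No

Case p_11 = 1:
Unit clause (p_21') forces p_21 = 0.
Unit clause (p_22) forces p_22 = 1.
Unit clause (p_31') forces p_31 = 0.
Unit clause (p_32) forces p_32 = 1.
That conflicts with the unit clause (p_32').
Backtrack on p_11: now try p_11 = 0.
Unit clause (p_12) forces p_12 = 1.
Unit clause (p_22') forces p_22 = 0.
Unit clause (p_21) forces p_21 = 1.
Unit clause (p_31') forces p_31 = 0.
Unit clause (p_32) forces p_32 = 1.
That conflicts with the unit clause (p_32').
Neither p_11 = 1 nor p_11 = 0 works.
No assignment satisfies every clause.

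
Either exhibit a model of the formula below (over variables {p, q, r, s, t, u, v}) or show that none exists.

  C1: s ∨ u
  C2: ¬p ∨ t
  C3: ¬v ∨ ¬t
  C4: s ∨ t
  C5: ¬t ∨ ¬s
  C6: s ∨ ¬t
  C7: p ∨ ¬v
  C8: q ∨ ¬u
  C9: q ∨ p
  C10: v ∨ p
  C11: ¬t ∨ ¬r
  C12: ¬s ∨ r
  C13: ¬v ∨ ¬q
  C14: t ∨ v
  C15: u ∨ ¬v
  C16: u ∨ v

Suppose s = True.
(¬t) alone gives t = False.
(¬p) alone gives p = False.
(¬v) alone gives v = False.
Now (v) is unsatisfied and unit — conflict.
That branch fails; take s = False instead.
(u) alone gives u = True.
(t) alone gives t = True.
Now (¬t) is unsatisfied and unit — conflict.
Neither s = True nor s = False works.

UNSATISFIABLE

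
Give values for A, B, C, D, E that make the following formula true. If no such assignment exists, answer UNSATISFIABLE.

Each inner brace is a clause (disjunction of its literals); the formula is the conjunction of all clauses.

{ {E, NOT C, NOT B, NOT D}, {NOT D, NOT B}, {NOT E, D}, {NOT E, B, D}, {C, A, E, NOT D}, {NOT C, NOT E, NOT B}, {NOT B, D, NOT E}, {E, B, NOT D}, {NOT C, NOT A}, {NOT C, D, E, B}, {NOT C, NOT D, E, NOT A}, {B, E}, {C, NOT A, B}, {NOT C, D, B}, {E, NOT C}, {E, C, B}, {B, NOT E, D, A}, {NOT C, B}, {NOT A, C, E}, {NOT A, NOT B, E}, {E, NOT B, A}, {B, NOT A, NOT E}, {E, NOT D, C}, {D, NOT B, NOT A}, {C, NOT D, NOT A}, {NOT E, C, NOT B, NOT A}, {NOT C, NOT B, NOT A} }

Branch on D: set D = true.
(NOT B) alone gives B = false.
(E) alone gives E = true.
(NOT C) alone gives C = false.
(NOT A) alone gives A = false.
This assignment satisfies each clause.

A: false, B: false, C: false, D: true, E: true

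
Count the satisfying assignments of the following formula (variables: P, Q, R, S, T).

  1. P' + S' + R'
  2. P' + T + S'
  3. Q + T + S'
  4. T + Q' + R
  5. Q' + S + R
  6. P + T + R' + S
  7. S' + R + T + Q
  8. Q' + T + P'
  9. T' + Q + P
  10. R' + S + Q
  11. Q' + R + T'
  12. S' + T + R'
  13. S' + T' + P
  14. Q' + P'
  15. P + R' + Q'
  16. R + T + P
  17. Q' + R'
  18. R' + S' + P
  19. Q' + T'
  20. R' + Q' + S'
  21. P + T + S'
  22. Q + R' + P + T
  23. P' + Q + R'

3

There are 2^5 = 32 truth assignments over (P, Q, R, S, T).
Split on P. With P = 1, the clauses containing P are satisfied and P' drops from the rest; 3 of the 2^4 = 16 assignments to the other variables satisfy what remains.
With P = 0, by the same count on the reduced clause set, 0 assignments work.
(One model: P=T, Q=F, R=F, S=F, T=F.)
Total: 3 + 0 = 3.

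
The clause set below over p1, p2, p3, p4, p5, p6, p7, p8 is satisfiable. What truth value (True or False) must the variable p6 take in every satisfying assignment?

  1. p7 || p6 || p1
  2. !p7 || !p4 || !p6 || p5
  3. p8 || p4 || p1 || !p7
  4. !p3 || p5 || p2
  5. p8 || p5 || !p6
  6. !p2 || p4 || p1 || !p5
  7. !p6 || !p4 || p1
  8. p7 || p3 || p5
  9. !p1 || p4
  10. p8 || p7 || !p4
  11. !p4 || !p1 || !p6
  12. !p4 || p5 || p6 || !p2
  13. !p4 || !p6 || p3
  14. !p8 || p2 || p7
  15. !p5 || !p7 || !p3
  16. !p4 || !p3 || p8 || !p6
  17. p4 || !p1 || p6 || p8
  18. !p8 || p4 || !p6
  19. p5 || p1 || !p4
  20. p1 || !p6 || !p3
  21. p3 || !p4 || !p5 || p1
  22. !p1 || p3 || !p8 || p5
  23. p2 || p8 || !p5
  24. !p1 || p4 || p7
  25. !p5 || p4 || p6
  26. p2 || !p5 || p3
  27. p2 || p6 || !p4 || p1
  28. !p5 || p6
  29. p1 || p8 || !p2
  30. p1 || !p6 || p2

Suppose p6 = true.
Suppose p8 = true.
(p4) alone gives p4 = true.
(p1) alone gives p1 = true.
That conflicts with the unit clause (!p1).
Backtrack on p8: now try p8 = false.
(p5) alone gives p5 = true.
(p2) alone gives p2 = true.
(p1) alone gives p1 = true.
(p4) alone gives p4 = true.
That conflicts with the unit clause (!p4).
Neither p8 = true nor p8 = false works.
So every satisfying assignment has p6 = False.

False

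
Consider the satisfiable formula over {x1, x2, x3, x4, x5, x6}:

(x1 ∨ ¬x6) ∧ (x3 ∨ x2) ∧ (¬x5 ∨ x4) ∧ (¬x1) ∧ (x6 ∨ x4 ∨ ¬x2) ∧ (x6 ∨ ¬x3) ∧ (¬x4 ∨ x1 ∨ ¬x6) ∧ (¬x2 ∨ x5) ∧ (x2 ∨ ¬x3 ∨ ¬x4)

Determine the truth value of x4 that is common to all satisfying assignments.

True

Suppose x4 = False.
The clause (¬x5) is unit, so x5 = False.
The clause (¬x1) is unit, so x1 = False.
The clause (¬x6) is unit, so x6 = False.
The clause (¬x2) is unit, so x2 = False.
The clause (x3) is unit, so x3 = True.
But (¬x3) is also a unit clause — contradiction.
So every satisfying assignment has x4 = True.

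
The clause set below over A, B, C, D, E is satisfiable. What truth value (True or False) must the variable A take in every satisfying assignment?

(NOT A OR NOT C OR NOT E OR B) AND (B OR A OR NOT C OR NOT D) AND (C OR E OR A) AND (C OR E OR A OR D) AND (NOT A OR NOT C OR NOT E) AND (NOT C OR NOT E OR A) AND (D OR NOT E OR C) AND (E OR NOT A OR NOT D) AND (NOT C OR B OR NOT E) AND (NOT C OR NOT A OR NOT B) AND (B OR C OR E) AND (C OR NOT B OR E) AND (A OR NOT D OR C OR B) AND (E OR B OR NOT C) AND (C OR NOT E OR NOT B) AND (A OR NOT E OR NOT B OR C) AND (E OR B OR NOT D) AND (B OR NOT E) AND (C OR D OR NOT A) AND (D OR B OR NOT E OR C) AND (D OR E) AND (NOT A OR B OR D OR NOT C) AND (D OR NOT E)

False

Suppose A = true.
Branch on C: set C = false.
Unit clause (D) forces D = true.
Unit clause (E) forces E = true.
Unit clause (NOT B) forces B = false.
That conflicts with the unit clause (B).
Undo C and try C = true.
Unit clause (NOT E) forces E = false.
Unit clause (NOT D) forces D = false.
That conflicts with the unit clause (D).
Both values of C lead to a conflict.
So every satisfying assignment has A = False.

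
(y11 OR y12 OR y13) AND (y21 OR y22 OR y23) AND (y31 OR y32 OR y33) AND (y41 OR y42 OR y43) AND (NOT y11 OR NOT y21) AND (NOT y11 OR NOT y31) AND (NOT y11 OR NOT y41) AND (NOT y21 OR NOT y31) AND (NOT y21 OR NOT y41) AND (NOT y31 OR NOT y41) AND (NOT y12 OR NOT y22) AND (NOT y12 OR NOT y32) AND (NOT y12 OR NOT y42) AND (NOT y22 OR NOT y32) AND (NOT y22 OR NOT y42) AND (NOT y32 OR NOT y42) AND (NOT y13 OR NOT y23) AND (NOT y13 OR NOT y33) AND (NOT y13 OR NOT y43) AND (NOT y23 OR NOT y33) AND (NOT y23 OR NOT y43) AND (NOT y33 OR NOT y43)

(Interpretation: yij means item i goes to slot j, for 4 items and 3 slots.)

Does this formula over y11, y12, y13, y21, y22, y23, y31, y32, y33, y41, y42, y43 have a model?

Suppose y11 = false.
Suppose y12 = true.
The clause (NOT y22) is unit, so y22 = false.
The clause (NOT y32) is unit, so y32 = false.
The clause (NOT y42) is unit, so y42 = false.
Suppose y21 = true.
The clause (NOT y31) is unit, so y31 = false.
The clause (y33) is unit, so y33 = true.
The clause (NOT y41) is unit, so y41 = false.
The clause (y43) is unit, so y43 = true.
That conflicts with the unit clause (NOT y43).
Undo y21 and try y21 = false.
The clause (y23) is unit, so y23 = true.
The clause (NOT y13) is unit, so y13 = false.
The clause (NOT y33) is unit, so y33 = false.
The clause (y31) is unit, so y31 = true.
The clause (NOT y41) is unit, so y41 = false.
The clause (y43) is unit, so y43 = true.
That conflicts with the unit clause (NOT y43).
Neither y21 = true nor y21 = false works.
Undo y12 and try y12 = false.
The clause (y13) is unit, so y13 = true.
The clause (NOT y23) is unit, so y23 = false.
The clause (NOT y33) is unit, so y33 = false.
The clause (NOT y43) is unit, so y43 = false.
Suppose y21 = true.
The clause (NOT y31) is unit, so y31 = false.
The clause (y32) is unit, so y32 = true.
The clause (NOT y41) is unit, so y41 = false.
The clause (y42) is unit, so y42 = true.
That conflicts with the unit clause (NOT y42).
Undo y21 and try y21 = false.
The clause (y22) is unit, so y22 = true.
The clause (NOT y32) is unit, so y32 = false.
The clause (y31) is unit, so y31 = true.
The clause (NOT y41) is unit, so y41 = false.
The clause (y42) is unit, so y42 = true.
That conflicts with the unit clause (NOT y42).
Neither y21 = true nor y21 = false works.
Neither y12 = true nor y12 = false works.
Undo y11 and try y11 = true.
The clause (NOT y21) is unit, so y21 = false.
The clause (NOT y31) is unit, so y31 = false.
The clause (NOT y41) is unit, so y41 = false.
Suppose y22 = true.
The clause (NOT y12) is unit, so y12 = false.
The clause (NOT y32) is unit, so y32 = false.
The clause (y33) is unit, so y33 = true.
The clause (NOT y42) is unit, so y42 = false.
The clause (y43) is unit, so y43 = true.
That conflicts with the unit clause (NOT y43).
Undo y22 and try y22 = false.
The clause (y23) is unit, so y23 = true.
The clause (NOT y13) is unit, so y13 = false.
The clause (NOT y33) is unit, so y33 = false.
The clause (y32) is unit, so y32 = true.
The clause (NOT y12) is unit, so y12 = false.
The clause (NOT y42) is unit, so y42 = false.
The clause (y43) is unit, so y43 = true.
That conflicts with the unit clause (NOT y43).
Neither y22 = true nor y22 = false works.
Neither y11 = true nor y11 = false works.
No assignment satisfies every clause.

Unsatisfiable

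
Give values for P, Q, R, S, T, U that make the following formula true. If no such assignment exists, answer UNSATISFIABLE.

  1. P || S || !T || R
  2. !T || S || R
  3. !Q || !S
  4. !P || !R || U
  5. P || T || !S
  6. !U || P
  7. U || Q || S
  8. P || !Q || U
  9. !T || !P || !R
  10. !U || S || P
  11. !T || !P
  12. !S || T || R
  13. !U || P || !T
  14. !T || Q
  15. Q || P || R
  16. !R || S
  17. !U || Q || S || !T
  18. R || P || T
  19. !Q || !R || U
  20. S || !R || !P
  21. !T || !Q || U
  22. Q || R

P=true; Q=true; R=false; S=false; T=false; U=true

Try Q = true.
The clause (!S) is unit, so S = false.
The clause (!R) is unit, so R = false.
The clause (!T) is unit, so T = false.
The clause (P) is unit, so P = true.
Every clause is now satisfied; U is unconstrained.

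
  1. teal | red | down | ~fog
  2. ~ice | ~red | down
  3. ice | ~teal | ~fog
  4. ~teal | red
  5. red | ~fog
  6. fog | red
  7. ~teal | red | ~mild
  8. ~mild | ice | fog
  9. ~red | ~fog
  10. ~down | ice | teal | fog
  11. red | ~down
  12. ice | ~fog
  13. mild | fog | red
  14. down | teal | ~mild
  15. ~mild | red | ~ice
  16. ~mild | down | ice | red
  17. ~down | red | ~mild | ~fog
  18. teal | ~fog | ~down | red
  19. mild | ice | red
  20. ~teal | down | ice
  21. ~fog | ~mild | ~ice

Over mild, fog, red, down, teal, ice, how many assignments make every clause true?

There are 2^6 = 64 truth assignments over (mild, fog, red, down, teal, ice).
Split on ice. With ice = 1, the clauses containing ice are satisfied and ~ice drops from the rest; 4 of the 2^5 = 32 assignments to the other variables satisfy what remains.
With ice = 0, by the same count on the reduced clause set, 2 assignments work.
(One model: mild=F, fog=F, red=T, down=F, teal=F, ice=F.)
Total: 4 + 2 = 6.

6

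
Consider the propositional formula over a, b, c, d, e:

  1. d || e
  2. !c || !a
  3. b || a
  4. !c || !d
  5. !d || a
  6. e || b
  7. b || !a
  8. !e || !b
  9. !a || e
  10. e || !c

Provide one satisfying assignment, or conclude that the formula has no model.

Suppose d = true.
(!c) alone gives c = false.
(a) alone gives a = true.
(b) alone gives b = true.
(!e) alone gives e = false.
But (e) is also a unit clause — contradiction.
So d must be the other value — set d = false.
(e) alone gives e = true.
(!b) alone gives b = false.
(a) alone gives a = true.
But (!a) is also a unit clause — contradiction.
Both values of d lead to a conflict.

UNSATISFIABLE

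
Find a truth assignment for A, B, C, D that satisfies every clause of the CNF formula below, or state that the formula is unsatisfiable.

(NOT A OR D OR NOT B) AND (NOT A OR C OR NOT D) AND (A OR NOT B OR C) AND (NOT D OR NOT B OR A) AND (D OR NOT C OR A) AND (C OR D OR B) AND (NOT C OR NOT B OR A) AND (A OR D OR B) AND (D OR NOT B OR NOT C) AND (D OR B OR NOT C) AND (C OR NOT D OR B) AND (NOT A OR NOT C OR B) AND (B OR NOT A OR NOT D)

Branch on A: set A = true.
Branch on D: set D = true.
(C) alone gives C = true.
(B) alone gives B = true.
This assignment satisfies each clause.

A ↦ true, B ↦ true, C ↦ true, D ↦ true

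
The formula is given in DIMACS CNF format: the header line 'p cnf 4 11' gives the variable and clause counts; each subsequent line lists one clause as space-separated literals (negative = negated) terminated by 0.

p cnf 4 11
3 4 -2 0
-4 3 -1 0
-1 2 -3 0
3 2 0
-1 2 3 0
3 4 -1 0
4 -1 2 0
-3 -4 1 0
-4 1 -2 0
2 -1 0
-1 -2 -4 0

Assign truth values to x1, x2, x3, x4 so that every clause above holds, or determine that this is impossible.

Suppose x3 = True.
Suppose x1 = False.
From the singleton clause (¬x4), x4 = False.
All clauses hold; x2 can take either value.

x1=False; x2=True; x3=True; x4=False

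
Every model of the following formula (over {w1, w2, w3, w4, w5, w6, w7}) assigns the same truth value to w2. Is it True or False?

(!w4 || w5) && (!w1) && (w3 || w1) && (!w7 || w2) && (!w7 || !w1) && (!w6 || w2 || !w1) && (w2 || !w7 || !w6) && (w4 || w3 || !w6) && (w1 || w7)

Suppose w2 = false.
Unit clause (!w1) forces w1 = false.
Unit clause (w3) forces w3 = true.
Unit clause (!w7) forces w7 = false.
Now (w7) is unsatisfied and unit — conflict.
So every satisfying assignment has w2 = True.

True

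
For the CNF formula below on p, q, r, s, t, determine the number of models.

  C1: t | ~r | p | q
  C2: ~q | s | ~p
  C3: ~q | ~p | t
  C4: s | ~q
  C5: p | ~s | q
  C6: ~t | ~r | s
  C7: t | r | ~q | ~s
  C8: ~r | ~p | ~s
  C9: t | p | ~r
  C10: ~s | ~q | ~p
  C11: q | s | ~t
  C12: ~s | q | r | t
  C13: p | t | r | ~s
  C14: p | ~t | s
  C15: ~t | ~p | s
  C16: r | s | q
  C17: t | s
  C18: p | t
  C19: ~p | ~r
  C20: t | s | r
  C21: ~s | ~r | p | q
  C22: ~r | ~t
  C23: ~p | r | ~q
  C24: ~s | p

1

There are 2^5 = 32 truth assignments over (p, q, r, s, t).
Split on p. With p = 1, the clauses containing p are satisfied and ~p drops from the rest; 1 of the 2^4 = 16 assignments to the other variables satisfy what remains.
With p = 0, by the same count on the reduced clause set, 0 assignments work.
Total: 1 + 0 = 1.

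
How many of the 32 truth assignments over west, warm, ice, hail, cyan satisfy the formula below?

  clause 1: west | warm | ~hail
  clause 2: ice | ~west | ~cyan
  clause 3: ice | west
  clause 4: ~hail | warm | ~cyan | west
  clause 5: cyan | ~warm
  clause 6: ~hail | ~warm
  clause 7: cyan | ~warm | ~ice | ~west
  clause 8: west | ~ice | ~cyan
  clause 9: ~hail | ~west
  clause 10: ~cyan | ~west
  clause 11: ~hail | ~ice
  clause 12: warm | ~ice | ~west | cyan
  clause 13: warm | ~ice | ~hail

2

There are 2^5 = 32 truth assignments over (west, warm, ice, hail, cyan).
Split on warm. With warm = 1, the clauses containing warm are satisfied and ~warm drops from the rest; 0 of the 2^4 = 16 assignments to the other variables satisfy what remains.
With warm = 0, by the same count on the reduced clause set, 2 assignments work.
Total: 0 + 2 = 2.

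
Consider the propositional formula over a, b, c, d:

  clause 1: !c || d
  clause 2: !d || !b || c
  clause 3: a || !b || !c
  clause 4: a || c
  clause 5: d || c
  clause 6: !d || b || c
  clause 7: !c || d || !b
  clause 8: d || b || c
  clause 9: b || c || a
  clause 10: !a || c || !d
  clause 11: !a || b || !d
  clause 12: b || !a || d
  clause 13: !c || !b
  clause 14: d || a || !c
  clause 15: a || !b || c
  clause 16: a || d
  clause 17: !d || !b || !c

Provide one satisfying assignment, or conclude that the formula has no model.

Case c = true:
Unit clause (d) forces d = true.
Unit clause (!b) forces b = false.
Unit clause (!a) forces a = false.
All clauses are satisfied.

a: false,  b: false,  c: true,  d: true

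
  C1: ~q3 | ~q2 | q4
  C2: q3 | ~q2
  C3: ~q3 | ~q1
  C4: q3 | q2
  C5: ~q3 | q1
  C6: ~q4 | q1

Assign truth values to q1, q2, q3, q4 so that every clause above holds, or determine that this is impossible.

Suppose q3 = 1.
Unit clause (~q1) forces q1 = 0.
Now (q1) is unsatisfied and unit — conflict.
Backtrack on q3: now try q3 = 0.
Unit clause (~q2) forces q2 = 0.
Now (q2) is unsatisfied and unit — conflict.
Either choice for q3 ends in contradiction.

UNSATISFIABLE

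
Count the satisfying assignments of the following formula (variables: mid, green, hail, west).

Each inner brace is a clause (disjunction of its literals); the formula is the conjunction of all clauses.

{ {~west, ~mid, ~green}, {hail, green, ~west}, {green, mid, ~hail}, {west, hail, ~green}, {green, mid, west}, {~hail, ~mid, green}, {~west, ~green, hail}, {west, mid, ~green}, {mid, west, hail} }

3

There are 2^4 = 16 truth assignments over (mid, green, hail, west).
Split on west. With west = 1, the clauses containing west are satisfied and ~west drops from the rest; 1 of the 2^3 = 8 assignments to the other variables satisfy what remains.
With west = 0, by the same count on the reduced clause set, 2 assignments work.
(One model: mid=F, green=T, hail=T, west=T.)
Total: 1 + 2 = 3.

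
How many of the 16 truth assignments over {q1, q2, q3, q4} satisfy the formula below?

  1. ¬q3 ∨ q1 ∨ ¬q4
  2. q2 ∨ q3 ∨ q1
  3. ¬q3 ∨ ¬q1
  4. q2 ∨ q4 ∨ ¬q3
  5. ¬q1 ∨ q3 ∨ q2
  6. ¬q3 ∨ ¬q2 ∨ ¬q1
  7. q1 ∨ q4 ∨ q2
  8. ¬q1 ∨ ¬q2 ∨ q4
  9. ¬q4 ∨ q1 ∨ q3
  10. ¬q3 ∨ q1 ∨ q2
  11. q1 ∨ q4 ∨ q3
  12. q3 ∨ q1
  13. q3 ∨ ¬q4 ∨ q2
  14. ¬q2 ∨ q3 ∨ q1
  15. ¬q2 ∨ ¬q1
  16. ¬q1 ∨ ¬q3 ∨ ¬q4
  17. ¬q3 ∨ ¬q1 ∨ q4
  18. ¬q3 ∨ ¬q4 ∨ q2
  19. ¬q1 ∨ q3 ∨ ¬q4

1

There are 2^4 = 16 truth assignments over (q1, q2, q3, q4).
Check each against the 19 clauses (columns in the order q1, q2, q3, q4):
  F F F F  ✗ fails (q2 ∨ q3 ∨ q1)
  F F F T  ✗ fails (q2 ∨ q3 ∨ q1)
  F F T F  ✗ fails (q2 ∨ q4 ∨ ¬q3)
  F F T T  ✗ fails (¬q3 ∨ q1 ∨ ¬q4)
  F T F F  ✗ fails (q1 ∨ q4 ∨ q3)
  F T F T  ✗ fails (¬q4 ∨ q1 ∨ q3)
  F T T F  ✓ satisfies all
  F T T T  ✗ fails (¬q3 ∨ q1 ∨ ¬q4)
  T F F F  ✗ fails (¬q1 ∨ q3 ∨ q2)
  T F F T  ✗ fails (¬q1 ∨ q3 ∨ q2)
  T F T F  ✗ fails (¬q3 ∨ ¬q1)
  T F T T  ✗ fails (¬q3 ∨ ¬q1)
  T T F F  ✗ fails (¬q1 ∨ ¬q2 ∨ q4)
  T T F T  ✗ fails (¬q2 ∨ ¬q1)
  T T T F  ✗ fails (¬q3 ∨ ¬q1)
  T T T T  ✗ fails (¬q3 ∨ ¬q1)
1 of the 16 rows is a model.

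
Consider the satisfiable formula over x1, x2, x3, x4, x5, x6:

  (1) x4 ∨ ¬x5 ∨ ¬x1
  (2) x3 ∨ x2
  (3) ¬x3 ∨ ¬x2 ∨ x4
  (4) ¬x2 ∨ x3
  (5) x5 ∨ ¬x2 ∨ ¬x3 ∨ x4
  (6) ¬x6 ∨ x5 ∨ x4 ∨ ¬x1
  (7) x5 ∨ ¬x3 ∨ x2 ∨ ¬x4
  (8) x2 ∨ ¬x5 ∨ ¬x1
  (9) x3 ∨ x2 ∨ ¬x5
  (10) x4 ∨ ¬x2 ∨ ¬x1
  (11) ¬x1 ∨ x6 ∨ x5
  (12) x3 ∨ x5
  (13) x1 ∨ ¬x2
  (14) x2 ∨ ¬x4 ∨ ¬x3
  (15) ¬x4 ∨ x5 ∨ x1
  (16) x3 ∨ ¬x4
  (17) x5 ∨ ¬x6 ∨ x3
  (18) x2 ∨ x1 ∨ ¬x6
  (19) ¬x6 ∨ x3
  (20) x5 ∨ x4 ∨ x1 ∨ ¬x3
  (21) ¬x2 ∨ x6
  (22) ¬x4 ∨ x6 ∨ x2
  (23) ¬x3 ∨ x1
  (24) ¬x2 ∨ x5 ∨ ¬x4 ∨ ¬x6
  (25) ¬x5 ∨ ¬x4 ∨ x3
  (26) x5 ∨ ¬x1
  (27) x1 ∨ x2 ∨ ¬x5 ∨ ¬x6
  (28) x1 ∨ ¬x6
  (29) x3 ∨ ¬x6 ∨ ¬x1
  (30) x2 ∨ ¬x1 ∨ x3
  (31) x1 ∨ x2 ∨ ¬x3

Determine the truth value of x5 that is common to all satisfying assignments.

Suppose x5 = False.
The clause (x3) is unit, so x3 = True.
The clause (x1) is unit, so x1 = True.
That conflicts with the unit clause (¬x1).
So every satisfying assignment has x5 = True.

True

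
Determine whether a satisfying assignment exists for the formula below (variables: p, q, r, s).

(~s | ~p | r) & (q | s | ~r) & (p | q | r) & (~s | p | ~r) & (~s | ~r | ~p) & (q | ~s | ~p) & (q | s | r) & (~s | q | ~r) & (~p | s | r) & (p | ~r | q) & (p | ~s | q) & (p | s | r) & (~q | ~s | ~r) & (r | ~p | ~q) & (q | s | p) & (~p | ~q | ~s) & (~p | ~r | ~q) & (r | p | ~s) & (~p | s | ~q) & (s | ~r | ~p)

Yes, satisfiable

Case s = 0:
Case q = 1:
(~p) alone gives p = 0.
(r) alone gives r = 1.
All clauses are satisfied.
A satisfying assignment: p: 0, q: 1, r: 1, s: 0.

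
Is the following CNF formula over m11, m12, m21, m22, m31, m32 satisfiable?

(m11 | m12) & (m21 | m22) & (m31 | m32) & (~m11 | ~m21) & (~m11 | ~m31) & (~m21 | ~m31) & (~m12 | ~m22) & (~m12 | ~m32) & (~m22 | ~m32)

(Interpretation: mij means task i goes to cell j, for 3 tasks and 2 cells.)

Branch on m11: set m11 = 1.
The clause (~m21) is unit, so m21 = 0.
The clause (m22) is unit, so m22 = 1.
The clause (~m31) is unit, so m31 = 0.
The clause (m32) is unit, so m32 = 1.
Now (~m32) is unsatisfied and unit — conflict.
That branch fails; take m11 = 0 instead.
The clause (m12) is unit, so m12 = 1.
The clause (~m22) is unit, so m22 = 0.
The clause (m21) is unit, so m21 = 1.
The clause (~m31) is unit, so m31 = 0.
The clause (m32) is unit, so m32 = 1.
Now (~m32) is unsatisfied and unit — conflict.
Either choice for m11 ends in contradiction.
No assignment satisfies every clause.

No, unsatisfiable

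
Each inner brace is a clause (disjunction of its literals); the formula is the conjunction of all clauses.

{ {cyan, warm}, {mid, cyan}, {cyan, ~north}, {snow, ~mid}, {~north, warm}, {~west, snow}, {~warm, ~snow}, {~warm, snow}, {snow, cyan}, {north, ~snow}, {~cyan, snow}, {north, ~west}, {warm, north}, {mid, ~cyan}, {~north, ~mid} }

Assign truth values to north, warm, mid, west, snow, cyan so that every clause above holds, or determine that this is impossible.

UNSATISFIABLE

Case cyan = 1:
(snow) alone gives snow = 1.
(~warm) alone gives warm = 0.
(~north) alone gives north = 0.
But (north) is also a unit clause — contradiction.
Undo cyan and try cyan = 0.
(warm) alone gives warm = 1.
(mid) alone gives mid = 1.
(~north) alone gives north = 0.
(snow) alone gives snow = 1.
But (~snow) is also a unit clause — contradiction.
Both values of cyan lead to a conflict.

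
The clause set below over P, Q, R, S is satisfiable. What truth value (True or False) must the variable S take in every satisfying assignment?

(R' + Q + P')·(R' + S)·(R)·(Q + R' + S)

Suppose S = 0.
From the singleton clause (R'), R = 0.
Now (R) is unsatisfied and unit — conflict.
So every satisfying assignment has S = True.

True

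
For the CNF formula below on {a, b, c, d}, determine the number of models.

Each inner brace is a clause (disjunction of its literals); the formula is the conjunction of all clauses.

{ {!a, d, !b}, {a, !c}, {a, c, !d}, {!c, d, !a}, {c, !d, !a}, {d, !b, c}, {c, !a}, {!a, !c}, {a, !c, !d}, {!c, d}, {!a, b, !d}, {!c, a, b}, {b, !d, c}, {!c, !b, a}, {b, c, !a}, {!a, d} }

There are 2^4 = 16 truth assignments over (a, b, c, d).
Check each against the 16 clauses (columns in the order a, b, c, d):
  F F F F  ✓ satisfies all
  F F F T  ✗ fails (a || c || !d)
  F F T F  ✗ fails (a || !c)
  F F T T  ✗ fails (a || !c)
  F T F F  ✗ fails (d || !b || c)
  F T F T  ✗ fails (a || c || !d)
  F T T F  ✗ fails (a || !c)
  F T T T  ✗ fails (a || !c)
  T F F F  ✗ fails (c || !a)
  T F F T  ✗ fails (c || !d || !a)
  T F T F  ✗ fails (!c || d || !a)
  T F T T  ✗ fails (!a || !c)
  T T F F  ✗ fails (!a || d || !b)
  T T F T  ✗ fails (c || !d || !a)
  T T T F  ✗ fails (!a || d || !b)
  T T T T  ✗ fails (!a || !c)
1 of the 16 rows is a model.

1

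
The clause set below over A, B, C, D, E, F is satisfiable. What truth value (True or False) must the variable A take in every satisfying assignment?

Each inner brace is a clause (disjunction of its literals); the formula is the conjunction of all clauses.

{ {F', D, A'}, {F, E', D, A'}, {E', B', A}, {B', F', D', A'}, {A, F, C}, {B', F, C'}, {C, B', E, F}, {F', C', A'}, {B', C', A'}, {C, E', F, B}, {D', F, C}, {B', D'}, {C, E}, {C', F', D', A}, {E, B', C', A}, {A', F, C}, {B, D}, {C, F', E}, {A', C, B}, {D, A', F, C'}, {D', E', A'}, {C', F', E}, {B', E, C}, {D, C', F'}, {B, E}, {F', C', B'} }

Suppose A = 1.
Branch on F: set F = 0.
The clause (C) is unit, so C = 1.
The clause (B') is unit, so B = 0.
The clause (D) is unit, so D = 1.
The clause (E') is unit, so E = 0.
Now (E) is unsatisfied and unit — conflict.
So F must be the other value — set F = 1.
The clause (D) is unit, so D = 1.
The clause (B') is unit, so B = 0.
The clause (C') is unit, so C = 0.
Now (C) is unsatisfied and unit — conflict.
Either choice for F ends in contradiction.
So every satisfying assignment has A = False.

False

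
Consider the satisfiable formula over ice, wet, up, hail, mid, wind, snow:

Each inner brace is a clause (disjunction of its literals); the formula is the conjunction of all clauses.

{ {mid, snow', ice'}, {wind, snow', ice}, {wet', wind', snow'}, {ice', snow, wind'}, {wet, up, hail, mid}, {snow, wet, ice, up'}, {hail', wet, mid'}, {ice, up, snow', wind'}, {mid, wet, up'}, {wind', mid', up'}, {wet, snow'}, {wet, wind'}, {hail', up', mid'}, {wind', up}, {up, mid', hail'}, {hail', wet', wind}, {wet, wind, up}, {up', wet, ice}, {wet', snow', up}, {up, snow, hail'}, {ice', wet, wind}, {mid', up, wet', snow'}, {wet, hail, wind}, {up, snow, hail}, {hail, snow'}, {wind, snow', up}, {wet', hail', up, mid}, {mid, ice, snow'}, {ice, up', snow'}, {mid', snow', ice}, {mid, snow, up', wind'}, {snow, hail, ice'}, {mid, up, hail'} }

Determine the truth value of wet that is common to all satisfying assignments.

True

Suppose wet = 0.
Unit clause (snow') forces snow = 0.
Unit clause (wind') forces wind = 0.
Unit clause (up) forces up = 1.
Unit clause (ice) forces ice = 1.
Now (ice') is unsatisfied and unit — conflict.
So every satisfying assignment has wet = True.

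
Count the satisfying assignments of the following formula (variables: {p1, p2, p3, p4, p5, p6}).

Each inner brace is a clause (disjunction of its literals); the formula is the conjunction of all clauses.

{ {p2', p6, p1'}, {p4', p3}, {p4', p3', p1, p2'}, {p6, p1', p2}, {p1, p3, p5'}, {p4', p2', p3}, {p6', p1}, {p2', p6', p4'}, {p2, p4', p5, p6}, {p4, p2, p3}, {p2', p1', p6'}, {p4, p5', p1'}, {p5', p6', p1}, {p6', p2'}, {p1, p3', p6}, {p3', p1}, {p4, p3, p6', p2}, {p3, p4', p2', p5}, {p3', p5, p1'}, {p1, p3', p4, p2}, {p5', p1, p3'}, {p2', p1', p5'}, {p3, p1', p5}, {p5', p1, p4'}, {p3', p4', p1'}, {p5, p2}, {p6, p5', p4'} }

There are 2^6 = 64 truth assignments over (p1, p2, p3, p4, p5, p6).
Split on p2. With p2 = 1, the clauses containing p2 are satisfied and p2' drops from the rest; 1 of the 2^5 = 32 assignments to the other variables satisfy what remains.
With p2 = 0, by the same count on the reduced clause set, 0 assignments work.
(One model: p1=F, p2=T, p3=F, p4=F, p5=F, p6=F.)
Total: 1 + 0 = 1.

1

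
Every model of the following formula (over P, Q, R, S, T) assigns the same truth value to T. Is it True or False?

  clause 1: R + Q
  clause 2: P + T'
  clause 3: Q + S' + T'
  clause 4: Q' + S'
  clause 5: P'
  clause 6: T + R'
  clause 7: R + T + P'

Suppose T = 1.
Unit clause (P) forces P = 1.
But (P') is also a unit clause — contradiction.
So every satisfying assignment has T = False.

False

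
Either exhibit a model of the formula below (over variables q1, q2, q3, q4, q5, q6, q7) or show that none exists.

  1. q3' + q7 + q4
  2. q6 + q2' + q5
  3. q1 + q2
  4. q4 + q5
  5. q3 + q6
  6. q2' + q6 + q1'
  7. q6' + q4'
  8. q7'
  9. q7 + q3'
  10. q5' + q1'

q1=0, q2=1, q3=0, q4=0, q5=1, q6=1, q7=0

Unit clause (q7') forces q7 = 0.
Unit clause (q3') forces q3 = 0.
Unit clause (q6) forces q6 = 1.
Unit clause (q4') forces q4 = 0.
Unit clause (q5) forces q5 = 1.
Unit clause (q1') forces q1 = 0.
Unit clause (q2) forces q2 = 1.
Every clause now holds.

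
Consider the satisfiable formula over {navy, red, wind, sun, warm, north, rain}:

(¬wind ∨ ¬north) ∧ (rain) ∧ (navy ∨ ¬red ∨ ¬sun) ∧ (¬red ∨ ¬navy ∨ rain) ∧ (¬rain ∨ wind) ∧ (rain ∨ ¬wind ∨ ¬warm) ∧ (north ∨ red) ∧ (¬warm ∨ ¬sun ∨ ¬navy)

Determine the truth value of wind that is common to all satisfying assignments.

Suppose wind = False.
From the singleton clause (rain), rain = True.
That conflicts with the unit clause (¬rain).
So every satisfying assignment has wind = True.

True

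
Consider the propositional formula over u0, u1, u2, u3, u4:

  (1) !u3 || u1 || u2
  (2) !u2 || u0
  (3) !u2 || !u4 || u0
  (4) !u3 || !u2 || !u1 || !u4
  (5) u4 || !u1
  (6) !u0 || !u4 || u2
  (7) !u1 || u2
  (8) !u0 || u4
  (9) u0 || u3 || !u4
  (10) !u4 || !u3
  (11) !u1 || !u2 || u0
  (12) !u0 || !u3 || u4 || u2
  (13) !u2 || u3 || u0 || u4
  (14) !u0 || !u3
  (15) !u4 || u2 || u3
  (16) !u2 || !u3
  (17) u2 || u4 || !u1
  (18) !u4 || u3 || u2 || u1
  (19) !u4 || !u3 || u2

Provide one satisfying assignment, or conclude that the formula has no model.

u0=true; u1=false; u2=true; u3=false; u4=true

Try u2 = true.
The clause (u0) is unit, so u0 = true.
The clause (u4) is unit, so u4 = true.
The clause (!u3) is unit, so u3 = false.
All clauses hold; u1 can take either value.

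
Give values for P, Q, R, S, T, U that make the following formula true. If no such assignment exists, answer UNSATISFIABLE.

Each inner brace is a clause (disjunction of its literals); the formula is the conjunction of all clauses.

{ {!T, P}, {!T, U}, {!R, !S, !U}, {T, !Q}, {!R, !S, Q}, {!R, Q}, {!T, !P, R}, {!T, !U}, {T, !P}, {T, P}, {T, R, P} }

UNSATISFIABLE

Try T = false.
From the singleton clause (!Q), Q = false.
From the singleton clause (!R), R = false.
From the singleton clause (!P), P = false.
Now (P) is unsatisfied and unit — conflict.
So T must be the other value — set T = true.
From the singleton clause (P), P = true.
From the singleton clause (U), U = true.
Now (!U) is unsatisfied and unit — conflict.
Neither T = true nor T = false works.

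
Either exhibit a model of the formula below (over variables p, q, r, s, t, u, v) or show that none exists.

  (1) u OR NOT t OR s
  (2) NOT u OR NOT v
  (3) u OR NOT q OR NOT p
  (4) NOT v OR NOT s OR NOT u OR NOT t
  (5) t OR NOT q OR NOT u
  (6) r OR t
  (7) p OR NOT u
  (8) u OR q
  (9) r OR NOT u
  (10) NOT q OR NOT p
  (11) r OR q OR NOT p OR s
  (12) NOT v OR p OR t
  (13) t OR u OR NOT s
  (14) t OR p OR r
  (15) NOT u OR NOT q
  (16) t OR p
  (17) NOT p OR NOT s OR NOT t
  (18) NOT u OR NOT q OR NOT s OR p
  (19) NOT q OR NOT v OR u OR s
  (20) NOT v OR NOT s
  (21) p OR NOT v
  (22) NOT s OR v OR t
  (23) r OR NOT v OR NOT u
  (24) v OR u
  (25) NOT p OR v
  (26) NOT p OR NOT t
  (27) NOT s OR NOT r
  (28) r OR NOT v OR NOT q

Suppose u = false.
The clause (q) is unit, so q = true.
The clause (NOT p) is unit, so p = false.
The clause (t) is unit, so t = true.
The clause (s) is unit, so s = true.
The clause (NOT v) is unit, so v = false.
But (v) is also a unit clause — contradiction.
That branch fails; take u = true instead.
The clause (NOT v) is unit, so v = false.
The clause (p) is unit, so p = true.
But (NOT p) is also a unit clause — contradiction.
Either choice for u ends in contradiction.

UNSATISFIABLE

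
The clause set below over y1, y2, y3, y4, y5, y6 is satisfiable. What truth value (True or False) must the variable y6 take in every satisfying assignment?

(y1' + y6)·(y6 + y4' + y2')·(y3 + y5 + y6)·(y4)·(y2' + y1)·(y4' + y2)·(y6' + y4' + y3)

True

Suppose y6 = 0.
(y1') alone gives y1 = 0.
(y4) alone gives y4 = 1.
(y2') alone gives y2 = 0.
Now (y2) is unsatisfied and unit — conflict.
So every satisfying assignment has y6 = True.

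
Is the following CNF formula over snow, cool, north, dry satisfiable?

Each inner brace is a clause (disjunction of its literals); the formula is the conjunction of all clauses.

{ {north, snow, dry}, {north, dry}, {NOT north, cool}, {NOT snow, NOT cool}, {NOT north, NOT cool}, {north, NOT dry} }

Suppose north = true.
The clause (cool) is unit, so cool = true.
But (NOT cool) is also a unit clause — contradiction.
Backtrack on north: now try north = false.
The clause (dry) is unit, so dry = true.
But (NOT dry) is also a unit clause — contradiction.
Both values of north lead to a conflict.
No assignment satisfies every clause.

No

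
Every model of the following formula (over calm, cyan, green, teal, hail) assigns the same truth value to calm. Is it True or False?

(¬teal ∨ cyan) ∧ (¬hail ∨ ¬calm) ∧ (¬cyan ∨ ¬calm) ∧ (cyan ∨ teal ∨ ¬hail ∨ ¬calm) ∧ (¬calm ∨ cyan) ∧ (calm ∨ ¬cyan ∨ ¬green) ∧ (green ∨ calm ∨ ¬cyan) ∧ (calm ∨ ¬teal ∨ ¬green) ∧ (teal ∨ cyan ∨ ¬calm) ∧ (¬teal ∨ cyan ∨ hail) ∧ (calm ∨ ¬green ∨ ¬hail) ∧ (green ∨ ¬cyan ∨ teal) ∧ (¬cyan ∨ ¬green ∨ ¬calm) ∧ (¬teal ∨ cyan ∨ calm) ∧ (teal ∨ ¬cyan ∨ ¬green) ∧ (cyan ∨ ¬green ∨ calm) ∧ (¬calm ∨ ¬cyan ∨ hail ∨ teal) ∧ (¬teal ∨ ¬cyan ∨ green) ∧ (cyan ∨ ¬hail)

Suppose calm = True.
From the singleton clause (¬hail), hail = False.
From the singleton clause (¬cyan), cyan = False.
That conflicts with the unit clause (cyan).
So every satisfying assignment has calm = False.

False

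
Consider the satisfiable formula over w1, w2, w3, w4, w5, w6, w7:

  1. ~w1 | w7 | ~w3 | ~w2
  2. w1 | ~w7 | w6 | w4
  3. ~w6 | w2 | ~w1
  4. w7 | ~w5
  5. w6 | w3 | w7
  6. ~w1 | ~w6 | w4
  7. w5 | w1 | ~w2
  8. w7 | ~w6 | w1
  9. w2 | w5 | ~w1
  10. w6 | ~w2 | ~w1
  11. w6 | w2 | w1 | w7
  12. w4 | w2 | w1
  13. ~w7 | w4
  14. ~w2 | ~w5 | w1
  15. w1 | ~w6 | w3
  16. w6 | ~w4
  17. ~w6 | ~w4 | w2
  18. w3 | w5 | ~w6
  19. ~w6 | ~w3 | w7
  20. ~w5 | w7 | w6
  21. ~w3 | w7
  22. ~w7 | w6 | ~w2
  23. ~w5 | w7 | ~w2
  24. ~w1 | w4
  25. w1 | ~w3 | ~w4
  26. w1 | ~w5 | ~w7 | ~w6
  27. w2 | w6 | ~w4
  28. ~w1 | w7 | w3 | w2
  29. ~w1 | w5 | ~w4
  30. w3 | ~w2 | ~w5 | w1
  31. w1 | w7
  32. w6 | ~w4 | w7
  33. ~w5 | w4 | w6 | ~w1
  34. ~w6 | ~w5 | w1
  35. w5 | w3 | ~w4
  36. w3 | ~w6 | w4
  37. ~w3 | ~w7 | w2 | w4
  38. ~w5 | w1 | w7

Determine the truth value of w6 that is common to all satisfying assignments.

True

Suppose w6 = 0.
From the singleton clause (~w4), w4 = 0.
From the singleton clause (~w7), w7 = 0.
From the singleton clause (~w5), w5 = 0.
From the singleton clause (w3), w3 = 1.
Now (~w3) is unsatisfied and unit — conflict.
So every satisfying assignment has w6 = True.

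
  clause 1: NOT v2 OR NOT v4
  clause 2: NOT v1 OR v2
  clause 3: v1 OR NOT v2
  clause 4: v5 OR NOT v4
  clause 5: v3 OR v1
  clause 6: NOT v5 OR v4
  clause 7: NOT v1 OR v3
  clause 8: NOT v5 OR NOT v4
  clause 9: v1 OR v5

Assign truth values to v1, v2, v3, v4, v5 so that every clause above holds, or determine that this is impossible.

v1 ↦ true, v2 ↦ true, v3 ↦ true, v4 ↦ false, v5 ↦ false

Branch on v2: set v2 = true.
From the singleton clause (NOT v4), v4 = false.
From the singleton clause (v1), v1 = true.
From the singleton clause (NOT v5), v5 = false.
From the singleton clause (v3), v3 = true.
This assignment satisfies each clause.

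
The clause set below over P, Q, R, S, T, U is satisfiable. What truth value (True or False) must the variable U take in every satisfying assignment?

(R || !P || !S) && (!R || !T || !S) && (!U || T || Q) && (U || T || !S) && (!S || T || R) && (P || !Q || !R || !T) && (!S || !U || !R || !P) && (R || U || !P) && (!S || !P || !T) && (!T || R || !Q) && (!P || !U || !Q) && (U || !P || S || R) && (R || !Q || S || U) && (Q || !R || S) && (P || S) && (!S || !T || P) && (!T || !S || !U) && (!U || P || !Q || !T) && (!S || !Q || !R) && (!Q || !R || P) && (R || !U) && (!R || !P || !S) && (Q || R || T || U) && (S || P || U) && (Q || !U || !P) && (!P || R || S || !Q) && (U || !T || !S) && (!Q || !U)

Suppose U = true.
Unit clause (R) forces R = true.
Unit clause (!Q) forces Q = false.
Unit clause (T) forces T = true.
Unit clause (!S) forces S = false.
That conflicts with the unit clause (S).
So every satisfying assignment has U = False.

False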